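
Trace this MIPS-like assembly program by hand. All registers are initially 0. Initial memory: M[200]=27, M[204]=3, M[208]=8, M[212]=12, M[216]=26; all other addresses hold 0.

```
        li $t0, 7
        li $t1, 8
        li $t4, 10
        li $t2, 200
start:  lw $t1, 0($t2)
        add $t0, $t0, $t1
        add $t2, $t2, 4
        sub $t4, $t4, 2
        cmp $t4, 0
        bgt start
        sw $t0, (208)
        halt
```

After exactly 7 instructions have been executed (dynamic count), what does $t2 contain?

204

li $t0, 7 → $t0=7
li $t1, 8 → $t1=8
li $t4, 10 → $t4=10
li $t2, 200 → $t2=200
lw $t1, 0($t2) → $t1=M[200]=27
add $t0, $t0, $t1 → $t0=7+27=34
add $t2, $t2, 4 → $t2=200+4=204
After step 7: $t2 = 204.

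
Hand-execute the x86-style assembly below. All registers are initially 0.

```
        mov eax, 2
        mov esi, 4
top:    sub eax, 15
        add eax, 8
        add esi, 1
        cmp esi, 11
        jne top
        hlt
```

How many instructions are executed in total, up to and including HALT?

eax=2
esi=4
eax=2-15=-13
eax=(-13)+8=-5
esi=4+1=5
cmp esi, 11  (cmp 5,11)
jne top: taken
eax=(-5)-15=-20
eax=(-20)+8=-12
esi=5+1=6
cmp esi, 11  (cmp 6,11)
jne top: taken
eax=(-12)-15=-27
eax=(-27)+8=-19
esi=6+1=7
cmp esi, 11  (cmp 7,11)
jne top: taken
eax=(-19)-15=-34
eax=(-34)+8=-26
esi=7+1=8
cmp esi, 11  (cmp 8,11)
jne top: taken
eax=(-26)-15=-41
eax=(-41)+8=-33
esi=8+1=9
cmp esi, 11  (cmp 9,11)
jne top: taken
eax=(-33)-15=-48
eax=(-48)+8=-40
esi=9+1=10
cmp esi, 11  (cmp 10,11)
jne top: taken
eax=(-40)-15=-55
eax=(-55)+8=-47
esi=10+1=11
cmp esi, 11  (cmp 11,11)
jne top: not taken
halt.
Total executed instructions: 38.

38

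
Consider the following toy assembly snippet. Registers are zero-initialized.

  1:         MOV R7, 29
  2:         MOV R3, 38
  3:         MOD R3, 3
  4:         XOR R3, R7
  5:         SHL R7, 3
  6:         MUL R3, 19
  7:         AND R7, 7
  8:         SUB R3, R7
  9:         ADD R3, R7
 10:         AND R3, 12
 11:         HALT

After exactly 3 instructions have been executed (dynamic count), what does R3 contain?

MOV R7, 29 → R7=29
MOV R3, 38 → R3=38
MOD R3, 3 → R3=38%3=2
After step 3: R3 = 2.

2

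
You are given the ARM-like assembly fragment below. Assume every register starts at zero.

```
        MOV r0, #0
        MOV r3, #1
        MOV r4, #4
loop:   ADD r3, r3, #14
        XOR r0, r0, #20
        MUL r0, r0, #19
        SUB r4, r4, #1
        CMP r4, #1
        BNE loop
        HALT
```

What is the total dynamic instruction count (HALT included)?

after MOV r0, #0: r0=0
after MOV r3, #1: r3=1
after MOV r4, #4: r4=4
after ADD r3, r3, #14: r3=1+14=15
after XOR r0, r0, #20: r0=0^20=20
after MUL r0, r0, #19: r0=20*19=380
after SUB r4, r4, #1: r4=4-1=3
CMP r4, #1  (cmp 3,1)
BNE loop: taken
after ADD r3, r3, #14: r3=15+14=29
after XOR r0, r0, #20: r0=380^20=360
after MUL r0, r0, #19: r0=360*19=6840
after SUB r4, r4, #1: r4=3-1=2
CMP r4, #1  (cmp 2,1)
BNE loop: taken
after ADD r3, r3, #14: r3=29+14=43
after XOR r0, r0, #20: r0=6840^20=6828
after MUL r0, r0, #19: r0=6828*19=129732
after SUB r4, r4, #1: r4=2-1=1
CMP r4, #1  (cmp 1,1)
BNE loop: not taken
halt.
Total executed instructions: 22.

22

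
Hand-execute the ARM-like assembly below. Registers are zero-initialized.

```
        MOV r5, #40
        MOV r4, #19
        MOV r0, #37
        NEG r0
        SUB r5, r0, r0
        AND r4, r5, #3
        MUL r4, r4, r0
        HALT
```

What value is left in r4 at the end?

r5=40
r4=19
r0=37
r0=-(37)=-37
r5=(-37)-(-37)=0
r4=0&3=0
r4=0*(-37)=0
halt.

0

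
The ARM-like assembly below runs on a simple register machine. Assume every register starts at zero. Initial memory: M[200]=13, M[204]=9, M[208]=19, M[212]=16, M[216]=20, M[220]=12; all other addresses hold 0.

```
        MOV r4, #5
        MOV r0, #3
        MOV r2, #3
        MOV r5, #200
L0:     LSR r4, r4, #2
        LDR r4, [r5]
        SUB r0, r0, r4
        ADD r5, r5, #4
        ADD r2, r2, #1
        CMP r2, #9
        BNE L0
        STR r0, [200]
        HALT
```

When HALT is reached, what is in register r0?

-86

after MOV r4, #5: r4=5
after MOV r0, #3: r0=3
after MOV r2, #3: r2=3
after MOV r5, #200: r5=200
after LSR r4, r4, #2: r4=5>>2=1
after LDR r4, [r5]: r4=M[200]=13
after SUB r0, r0, r4: r0=3-13=-10
after ADD r5, r5, #4: r5=200+4=204
after ADD r2, r2, #1: r2=3+1=4
CMP r2, #9  (cmp 4,9)
BNE L0: taken
after LSR r4, r4, #2: r4=13>>2=3
after LDR r4, [r5]: r4=M[204]=9
after SUB r0, r0, r4: r0=(-10)-9=-19
after ADD r5, r5, #4: r5=204+4=208
after ADD r2, r2, #1: r2=4+1=5
CMP r2, #9  (cmp 5,9)
BNE L0: taken
after LSR r4, r4, #2: r4=9>>2=2
after LDR r4, [r5]: r4=M[208]=19
after SUB r0, r0, r4: r0=(-19)-19=-38
after ADD r5, r5, #4: r5=208+4=212
after ADD r2, r2, #1: r2=5+1=6
CMP r2, #9  (cmp 6,9)
BNE L0: taken
after LSR r4, r4, #2: r4=19>>2=4
after LDR r4, [r5]: r4=M[212]=16
after SUB r0, r0, r4: r0=(-38)-16=-54
after ADD r5, r5, #4: r5=212+4=216
after ADD r2, r2, #1: r2=6+1=7
CMP r2, #9  (cmp 7,9)
BNE L0: taken
after LSR r4, r4, #2: r4=16>>2=4
after LDR r4, [r5]: r4=M[216]=20
after SUB r0, r0, r4: r0=(-54)-20=-74
after ADD r5, r5, #4: r5=216+4=220
after ADD r2, r2, #1: r2=7+1=8
CMP r2, #9  (cmp 8,9)
BNE L0: taken
after LSR r4, r4, #2: r4=20>>2=5
after LDR r4, [r5]: r4=M[220]=12
after SUB r0, r0, r4: r0=(-74)-12=-86
after ADD r5, r5, #4: r5=220+4=224
after ADD r2, r2, #1: r2=8+1=9
CMP r2, #9  (cmp 9,9)
BNE L0: not taken
STR r0, [200] → M[200]=-86
halt.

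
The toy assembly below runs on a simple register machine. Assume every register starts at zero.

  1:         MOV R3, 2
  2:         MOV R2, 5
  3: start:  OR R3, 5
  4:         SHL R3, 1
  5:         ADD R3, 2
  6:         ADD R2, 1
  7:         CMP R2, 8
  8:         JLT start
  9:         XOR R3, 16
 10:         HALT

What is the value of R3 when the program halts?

after MOV R3, 2: R3=2
after MOV R2, 5: R2=5
after OR R3, 5: R3=2|5=7
after SHL R3, 1: R3=7<<1=14
after ADD R3, 2: R3=14+2=16
after ADD R2, 1: R2=5+1=6
CMP R2, 8  (cmp 6,8)
JLT start: taken
after OR R3, 5: R3=16|5=21
after SHL R3, 1: R3=21<<1=42
after ADD R3, 2: R3=42+2=44
after ADD R2, 1: R2=6+1=7
CMP R2, 8  (cmp 7,8)
JLT start: taken
after OR R3, 5: R3=44|5=45
after SHL R3, 1: R3=45<<1=90
after ADD R3, 2: R3=90+2=92
after ADD R2, 1: R2=7+1=8
CMP R2, 8  (cmp 8,8)
JLT start: not taken
after XOR R3, 16: R3=92^16=76
halt.

76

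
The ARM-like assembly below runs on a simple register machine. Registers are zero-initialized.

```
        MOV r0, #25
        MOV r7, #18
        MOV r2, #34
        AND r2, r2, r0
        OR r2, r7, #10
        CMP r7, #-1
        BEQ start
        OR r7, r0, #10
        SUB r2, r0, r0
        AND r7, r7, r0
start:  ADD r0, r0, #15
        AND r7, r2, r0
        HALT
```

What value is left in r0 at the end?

40

after MOV r0, #25: r0=25
after MOV r7, #18: r7=18
after MOV r2, #34: r2=34
after AND r2, r2, r0: r2=34&25=0
after OR r2, r7, #10: r2=18|10=26
CMP r7, #-1  (cmp 18,-1)
BEQ start: not taken
after OR r7, r0, #10: r7=25|10=27
after SUB r2, r0, r0: r2=25-25=0
after AND r7, r7, r0: r7=27&25=25
after ADD r0, r0, #15: r0=25+15=40
after AND r7, r2, r0: r7=0&40=0
halt.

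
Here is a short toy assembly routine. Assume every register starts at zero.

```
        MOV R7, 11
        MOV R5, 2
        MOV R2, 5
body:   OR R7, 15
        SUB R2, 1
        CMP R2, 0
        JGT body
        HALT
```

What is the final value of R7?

15

MOV R7, 11 → R7=11
MOV R5, 2 → R5=2
MOV R2, 5 → R2=5
OR R7, 15 → R7=11|15=15
SUB R2, 1 → R2=5-1=4
CMP R2, 0  (cmp 4,0)
JGT body: taken
OR R7, 15 → R7=15|15=15
SUB R2, 1 → R2=4-1=3
CMP R2, 0  (cmp 3,0)
JGT body: taken
OR R7, 15 → R7=15|15=15
SUB R2, 1 → R2=3-1=2
CMP R2, 0  (cmp 2,0)
JGT body: taken
OR R7, 15 → R7=15|15=15
SUB R2, 1 → R2=2-1=1
CMP R2, 0  (cmp 1,0)
JGT body: taken
OR R7, 15 → R7=15|15=15
SUB R2, 1 → R2=1-1=0
CMP R2, 0  (cmp 0,0)
JGT body: not taken
halt.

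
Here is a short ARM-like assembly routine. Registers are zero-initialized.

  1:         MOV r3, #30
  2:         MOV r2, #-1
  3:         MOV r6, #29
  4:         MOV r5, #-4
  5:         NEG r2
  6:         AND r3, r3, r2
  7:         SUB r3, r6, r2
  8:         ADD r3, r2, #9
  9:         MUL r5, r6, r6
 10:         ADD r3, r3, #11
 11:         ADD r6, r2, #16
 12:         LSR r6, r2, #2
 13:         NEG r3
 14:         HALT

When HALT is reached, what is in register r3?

-21

MOV r3, #30 → r3=30
MOV r2, #-1 → r2=-1
MOV r6, #29 → r6=29
MOV r5, #-4 → r5=-4
NEG r2 → r2=-(-1)=1
AND r3, r3, r2 → r3=30&1=0
SUB r3, r6, r2 → r3=29-1=28
ADD r3, r2, #9 → r3=1+9=10
MUL r5, r6, r6 → r5=29*29=841
ADD r3, r3, #11 → r3=10+11=21
ADD r6, r2, #16 → r6=1+16=17
LSR r6, r2, #2 → r6=1>>2=0
NEG r3 → r3=-(21)=-21
halt.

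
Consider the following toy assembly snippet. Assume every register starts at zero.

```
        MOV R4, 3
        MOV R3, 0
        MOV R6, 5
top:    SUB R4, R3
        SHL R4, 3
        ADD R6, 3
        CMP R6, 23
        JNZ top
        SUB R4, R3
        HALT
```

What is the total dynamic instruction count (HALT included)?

35

R4=3
R3=0
R6=5
R4=3-0=3
R4=3<<3=24
R6=5+3=8
CMP R6, 23  (cmp 8,23)
JNZ top: taken
R4=24-0=24
R4=24<<3=192
R6=8+3=11
CMP R6, 23  (cmp 11,23)
JNZ top: taken
R4=192-0=192
R4=192<<3=1536
R6=11+3=14
CMP R6, 23  (cmp 14,23)
JNZ top: taken
R4=1536-0=1536
R4=1536<<3=12288
R6=14+3=17
CMP R6, 23  (cmp 17,23)
JNZ top: taken
R4=12288-0=12288
R4=12288<<3=98304
R6=17+3=20
CMP R6, 23  (cmp 20,23)
JNZ top: taken
R4=98304-0=98304
R4=98304<<3=786432
R6=20+3=23
CMP R6, 23  (cmp 23,23)
JNZ top: not taken
R4=786432-0=786432
halt.
Total executed instructions: 35.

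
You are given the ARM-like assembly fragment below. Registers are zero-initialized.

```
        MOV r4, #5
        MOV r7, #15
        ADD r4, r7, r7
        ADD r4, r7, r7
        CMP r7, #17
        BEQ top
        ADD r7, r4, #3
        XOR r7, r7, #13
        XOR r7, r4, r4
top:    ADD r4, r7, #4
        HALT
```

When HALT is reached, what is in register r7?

0

after MOV r4, #5: r4=5
after MOV r7, #15: r7=15
after ADD r4, r7, r7: r4=15+15=30
after ADD r4, r7, r7: r4=15+15=30
CMP r7, #17  (cmp 15,17)
BEQ top: not taken
after ADD r7, r4, #3: r7=30+3=33
after XOR r7, r7, #13: r7=33^13=44
after XOR r7, r4, r4: r7=30^30=0
after ADD r4, r7, #4: r4=0+4=4
halt.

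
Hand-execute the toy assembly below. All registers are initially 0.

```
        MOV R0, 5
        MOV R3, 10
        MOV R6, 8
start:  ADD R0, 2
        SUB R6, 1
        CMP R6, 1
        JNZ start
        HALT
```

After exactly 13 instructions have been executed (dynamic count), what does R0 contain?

after MOV R0, 5: R0=5
after MOV R3, 10: R3=10
after MOV R6, 8: R6=8
after ADD R0, 2: R0=5+2=7
after SUB R6, 1: R6=8-1=7
CMP R6, 1  (cmp 7,1)
JNZ start: taken
after ADD R0, 2: R0=7+2=9
after SUB R6, 1: R6=7-1=6
CMP R6, 1  (cmp 6,1)
JNZ start: taken
after ADD R0, 2: R0=9+2=11
after SUB R6, 1: R6=6-1=5
After step 13: R0 = 11.

11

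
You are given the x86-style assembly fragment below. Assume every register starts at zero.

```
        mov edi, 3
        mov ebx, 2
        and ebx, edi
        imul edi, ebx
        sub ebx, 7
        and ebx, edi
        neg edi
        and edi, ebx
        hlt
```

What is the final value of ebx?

2

edi=3
ebx=2
ebx=2&3=2
edi=3*2=6
ebx=2-7=-5
ebx=(-5)&6=2
edi=-(6)=-6
edi=(-6)&2=2
halt.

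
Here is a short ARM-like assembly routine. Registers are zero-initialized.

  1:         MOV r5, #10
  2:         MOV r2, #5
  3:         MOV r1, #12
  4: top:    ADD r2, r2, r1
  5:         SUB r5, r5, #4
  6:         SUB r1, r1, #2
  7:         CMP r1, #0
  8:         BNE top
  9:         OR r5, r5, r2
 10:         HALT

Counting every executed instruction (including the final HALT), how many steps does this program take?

after MOV r5, #10: r5=10
after MOV r2, #5: r2=5
after MOV r1, #12: r1=12
after ADD r2, r2, r1: r2=5+12=17
after SUB r5, r5, #4: r5=10-4=6
after SUB r1, r1, #2: r1=12-2=10
CMP r1, #0  (cmp 10,0)
BNE top: taken
after ADD r2, r2, r1: r2=17+10=27
after SUB r5, r5, #4: r5=6-4=2
after SUB r1, r1, #2: r1=10-2=8
CMP r1, #0  (cmp 8,0)
BNE top: taken
after ADD r2, r2, r1: r2=27+8=35
after SUB r5, r5, #4: r5=2-4=-2
after SUB r1, r1, #2: r1=8-2=6
CMP r1, #0  (cmp 6,0)
BNE top: taken
after ADD r2, r2, r1: r2=35+6=41
after SUB r5, r5, #4: r5=(-2)-4=-6
after SUB r1, r1, #2: r1=6-2=4
CMP r1, #0  (cmp 4,0)
BNE top: taken
after ADD r2, r2, r1: r2=41+4=45
after SUB r5, r5, #4: r5=(-6)-4=-10
after SUB r1, r1, #2: r1=4-2=2
CMP r1, #0  (cmp 2,0)
BNE top: taken
after ADD r2, r2, r1: r2=45+2=47
after SUB r5, r5, #4: r5=(-10)-4=-14
after SUB r1, r1, #2: r1=2-2=0
CMP r1, #0  (cmp 0,0)
BNE top: not taken
after OR r5, r5, r2: r5=(-14)|47=-1
halt.
Total executed instructions: 35.

35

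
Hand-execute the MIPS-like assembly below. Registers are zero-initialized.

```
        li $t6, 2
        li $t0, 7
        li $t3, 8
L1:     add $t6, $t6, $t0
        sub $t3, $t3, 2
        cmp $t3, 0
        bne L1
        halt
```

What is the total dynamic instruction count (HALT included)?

$t6=2
$t0=7
$t3=8
$t6=2+7=9
$t3=8-2=6
cmp $t3, 0  (cmp 6,0)
bne L1: taken
$t6=9+7=16
$t3=6-2=4
cmp $t3, 0  (cmp 4,0)
bne L1: taken
$t6=16+7=23
$t3=4-2=2
cmp $t3, 0  (cmp 2,0)
bne L1: taken
$t6=23+7=30
$t3=2-2=0
cmp $t3, 0  (cmp 0,0)
bne L1: not taken
halt.
Total executed instructions: 20.

20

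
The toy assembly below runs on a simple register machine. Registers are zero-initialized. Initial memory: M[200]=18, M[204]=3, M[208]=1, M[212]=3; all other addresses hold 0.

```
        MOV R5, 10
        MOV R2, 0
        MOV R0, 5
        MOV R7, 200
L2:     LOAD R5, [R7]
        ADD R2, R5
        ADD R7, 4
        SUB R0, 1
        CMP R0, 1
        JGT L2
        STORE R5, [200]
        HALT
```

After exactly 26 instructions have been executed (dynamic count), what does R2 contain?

25

after MOV R5, 10: R5=10
after MOV R2, 0: R2=0
after MOV R0, 5: R0=5
after MOV R7, 200: R7=200
after LOAD R5, [R7]: R5=M[200]=18
after ADD R2, R5: R2=0+18=18
after ADD R7, 4: R7=200+4=204
after SUB R0, 1: R0=5-1=4
CMP R0, 1  (cmp 4,1)
JGT L2: taken
after LOAD R5, [R7]: R5=M[204]=3
after ADD R2, R5: R2=18+3=21
after ADD R7, 4: R7=204+4=208
after SUB R0, 1: R0=4-1=3
CMP R0, 1  (cmp 3,1)
JGT L2: taken
after LOAD R5, [R7]: R5=M[208]=1
after ADD R2, R5: R2=21+1=22
after ADD R7, 4: R7=208+4=212
after SUB R0, 1: R0=3-1=2
CMP R0, 1  (cmp 2,1)
JGT L2: taken
after LOAD R5, [R7]: R5=M[212]=3
after ADD R2, R5: R2=22+3=25
after ADD R7, 4: R7=212+4=216
after SUB R0, 1: R0=2-1=1
After step 26: R2 = 25.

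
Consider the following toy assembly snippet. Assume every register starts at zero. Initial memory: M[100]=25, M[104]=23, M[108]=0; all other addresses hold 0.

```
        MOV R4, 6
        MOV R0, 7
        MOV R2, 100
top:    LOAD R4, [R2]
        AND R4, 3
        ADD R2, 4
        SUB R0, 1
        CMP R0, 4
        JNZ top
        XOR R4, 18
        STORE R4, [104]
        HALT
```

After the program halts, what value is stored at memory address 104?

after MOV R4, 6: R4=6
after MOV R0, 7: R0=7
after MOV R2, 100: R2=100
after LOAD R4, [R2]: R4=M[100]=25
after AND R4, 3: R4=25&3=1
after ADD R2, 4: R2=100+4=104
after SUB R0, 1: R0=7-1=6
CMP R0, 4  (cmp 6,4)
JNZ top: taken
after LOAD R4, [R2]: R4=M[104]=23
after AND R4, 3: R4=23&3=3
after ADD R2, 4: R2=104+4=108
after SUB R0, 1: R0=6-1=5
CMP R0, 4  (cmp 5,4)
JNZ top: taken
after LOAD R4, [R2]: R4=M[108]=0
after AND R4, 3: R4=0&3=0
after ADD R2, 4: R2=108+4=112
after SUB R0, 1: R0=5-1=4
CMP R0, 4  (cmp 4,4)
JNZ top: not taken
after XOR R4, 18: R4=0^18=18
STORE R4, [104] → M[104]=18
halt.

18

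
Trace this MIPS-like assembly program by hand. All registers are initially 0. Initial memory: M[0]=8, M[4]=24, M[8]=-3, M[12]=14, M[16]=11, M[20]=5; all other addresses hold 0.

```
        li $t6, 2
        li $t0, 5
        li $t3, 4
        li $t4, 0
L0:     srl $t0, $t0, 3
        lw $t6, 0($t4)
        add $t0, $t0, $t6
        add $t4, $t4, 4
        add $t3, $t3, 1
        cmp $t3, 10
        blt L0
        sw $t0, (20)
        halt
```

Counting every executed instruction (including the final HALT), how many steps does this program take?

48

li $t6, 2 → $t6=2
li $t0, 5 → $t0=5
li $t3, 4 → $t3=4
li $t4, 0 → $t4=0
srl $t0, $t0, 3 → $t0=5>>3=0
lw $t6, 0($t4) → $t6=M[0]=8
add $t0, $t0, $t6 → $t0=0+8=8
add $t4, $t4, 4 → $t4=0+4=4
add $t3, $t3, 1 → $t3=4+1=5
cmp $t3, 10  (cmp 5,10)
blt L0: taken
srl $t0, $t0, 3 → $t0=8>>3=1
lw $t6, 0($t4) → $t6=M[4]=24
add $t0, $t0, $t6 → $t0=1+24=25
add $t4, $t4, 4 → $t4=4+4=8
add $t3, $t3, 1 → $t3=5+1=6
cmp $t3, 10  (cmp 6,10)
blt L0: taken
srl $t0, $t0, 3 → $t0=25>>3=3
lw $t6, 0($t4) → $t6=M[8]=-3
add $t0, $t0, $t6 → $t0=3+(-3)=0
add $t4, $t4, 4 → $t4=8+4=12
add $t3, $t3, 1 → $t3=6+1=7
cmp $t3, 10  (cmp 7,10)
blt L0: taken
srl $t0, $t0, 3 → $t0=0>>3=0
lw $t6, 0($t4) → $t6=M[12]=14
add $t0, $t0, $t6 → $t0=0+14=14
add $t4, $t4, 4 → $t4=12+4=16
add $t3, $t3, 1 → $t3=7+1=8
cmp $t3, 10  (cmp 8,10)
blt L0: taken
srl $t0, $t0, 3 → $t0=14>>3=1
lw $t6, 0($t4) → $t6=M[16]=11
add $t0, $t0, $t6 → $t0=1+11=12
add $t4, $t4, 4 → $t4=16+4=20
add $t3, $t3, 1 → $t3=8+1=9
cmp $t3, 10  (cmp 9,10)
blt L0: taken
srl $t0, $t0, 3 → $t0=12>>3=1
lw $t6, 0($t4) → $t6=M[20]=5
add $t0, $t0, $t6 → $t0=1+5=6
add $t4, $t4, 4 → $t4=20+4=24
add $t3, $t3, 1 → $t3=9+1=10
cmp $t3, 10  (cmp 10,10)
blt L0: not taken
sw $t0, (20) → M[20]=6
halt.
Total executed instructions: 48.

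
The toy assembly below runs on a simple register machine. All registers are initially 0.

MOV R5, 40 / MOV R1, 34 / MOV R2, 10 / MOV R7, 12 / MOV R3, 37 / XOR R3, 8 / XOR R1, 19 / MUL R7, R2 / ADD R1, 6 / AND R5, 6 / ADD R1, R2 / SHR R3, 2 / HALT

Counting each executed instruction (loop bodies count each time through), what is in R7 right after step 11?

R5=40
R1=34
R2=10
R7=12
R3=37
R3=37^8=45
R1=34^19=49
R7=12*10=120
R1=49+6=55
R5=40&6=0
R1=55+10=65
After step 11: R7 = 120.

120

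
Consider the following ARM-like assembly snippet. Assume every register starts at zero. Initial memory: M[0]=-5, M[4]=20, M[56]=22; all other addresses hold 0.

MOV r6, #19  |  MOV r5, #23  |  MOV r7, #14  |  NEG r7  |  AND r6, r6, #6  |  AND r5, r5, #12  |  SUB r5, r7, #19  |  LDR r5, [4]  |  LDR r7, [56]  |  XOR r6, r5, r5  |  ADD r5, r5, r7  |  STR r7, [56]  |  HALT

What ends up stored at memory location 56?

22

after MOV r6, #19: r6=19
after MOV r5, #23: r5=23
after MOV r7, #14: r7=14
after NEG r7: r7=-(14)=-14
after AND r6, r6, #6: r6=19&6=2
after AND r5, r5, #12: r5=23&12=4
after SUB r5, r7, #19: r5=(-14)-19=-33
after LDR r5, [4]: r5=M[4]=20
after LDR r7, [56]: r7=M[56]=22
after XOR r6, r5, r5: r6=20^20=0
after ADD r5, r5, r7: r5=20+22=42
STR r7, [56] → M[56]=22
halt.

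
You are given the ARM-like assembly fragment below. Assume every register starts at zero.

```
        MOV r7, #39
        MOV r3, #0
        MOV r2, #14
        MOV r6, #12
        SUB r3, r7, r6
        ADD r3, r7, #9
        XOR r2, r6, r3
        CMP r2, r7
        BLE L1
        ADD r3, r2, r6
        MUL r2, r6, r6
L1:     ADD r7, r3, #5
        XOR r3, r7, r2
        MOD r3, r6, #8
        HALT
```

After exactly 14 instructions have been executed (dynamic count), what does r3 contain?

4

after MOV r7, #39: r7=39
after MOV r3, #0: r3=0
after MOV r2, #14: r2=14
after MOV r6, #12: r6=12
after SUB r3, r7, r6: r3=39-12=27
after ADD r3, r7, #9: r3=39+9=48
after XOR r2, r6, r3: r2=12^48=60
CMP r2, r7  (cmp 60,39)
BLE L1: not taken
after ADD r3, r2, r6: r3=60+12=72
after MUL r2, r6, r6: r2=12*12=144
after ADD r7, r3, #5: r7=72+5=77
after XOR r3, r7, r2: r3=77^144=221
after MOD r3, r6, #8: r3=12%8=4
After step 14: r3 = 4.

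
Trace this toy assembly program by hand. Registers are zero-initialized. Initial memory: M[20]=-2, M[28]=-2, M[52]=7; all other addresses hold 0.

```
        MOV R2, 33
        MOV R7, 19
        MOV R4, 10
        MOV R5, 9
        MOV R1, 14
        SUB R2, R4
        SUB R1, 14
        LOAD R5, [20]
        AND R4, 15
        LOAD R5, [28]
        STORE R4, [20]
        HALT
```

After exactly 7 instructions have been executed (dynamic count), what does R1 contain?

0

MOV R2, 33 → R2=33
MOV R7, 19 → R7=19
MOV R4, 10 → R4=10
MOV R5, 9 → R5=9
MOV R1, 14 → R1=14
SUB R2, R4 → R2=33-10=23
SUB R1, 14 → R1=14-14=0
After step 7: R1 = 0.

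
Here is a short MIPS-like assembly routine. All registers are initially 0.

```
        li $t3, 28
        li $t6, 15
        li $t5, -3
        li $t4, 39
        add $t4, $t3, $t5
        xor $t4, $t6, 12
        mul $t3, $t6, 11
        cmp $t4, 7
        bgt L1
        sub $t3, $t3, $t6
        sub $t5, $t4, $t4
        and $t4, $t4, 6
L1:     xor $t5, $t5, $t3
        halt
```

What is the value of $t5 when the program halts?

150

$t3=28
$t6=15
$t5=-3
$t4=39
$t4=28+(-3)=25
$t4=15^12=3
$t3=15*11=165
cmp $t4, 7  (cmp 3,7)
bgt L1: not taken
$t3=165-15=150
$t5=3-3=0
$t4=3&6=2
$t5=0^150=150
halt.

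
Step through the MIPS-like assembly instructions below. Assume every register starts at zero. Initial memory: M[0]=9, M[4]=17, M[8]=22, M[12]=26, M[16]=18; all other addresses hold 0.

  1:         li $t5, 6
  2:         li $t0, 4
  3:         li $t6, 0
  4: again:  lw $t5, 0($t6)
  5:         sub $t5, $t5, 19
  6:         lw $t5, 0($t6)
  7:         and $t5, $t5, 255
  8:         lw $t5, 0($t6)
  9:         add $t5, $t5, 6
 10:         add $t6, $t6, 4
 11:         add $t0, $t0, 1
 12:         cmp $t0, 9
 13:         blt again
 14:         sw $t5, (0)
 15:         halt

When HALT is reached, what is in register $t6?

$t5=6
$t0=4
$t6=0
$t5=M[0]=9
$t5=9-19=-10
$t5=M[0]=9
$t5=9&255=9
$t5=M[0]=9
$t5=9+6=15
$t6=0+4=4
$t0=4+1=5
cmp $t0, 9  (cmp 5,9)
blt again: taken
$t5=M[4]=17
$t5=17-19=-2
$t5=M[4]=17
$t5=17&255=17
$t5=M[4]=17
$t5=17+6=23
$t6=4+4=8
$t0=5+1=6
cmp $t0, 9  (cmp 6,9)
blt again: taken
$t5=M[8]=22
$t5=22-19=3
$t5=M[8]=22
$t5=22&255=22
$t5=M[8]=22
$t5=22+6=28
$t6=8+4=12
$t0=6+1=7
cmp $t0, 9  (cmp 7,9)
blt again: taken
$t5=M[12]=26
$t5=26-19=7
$t5=M[12]=26
$t5=26&255=26
$t5=M[12]=26
$t5=26+6=32
$t6=12+4=16
$t0=7+1=8
cmp $t0, 9  (cmp 8,9)
blt again: taken
$t5=M[16]=18
$t5=18-19=-1
$t5=M[16]=18
$t5=18&255=18
$t5=M[16]=18
$t5=18+6=24
$t6=16+4=20
$t0=8+1=9
cmp $t0, 9  (cmp 9,9)
blt again: not taken
sw $t5, (0) → M[0]=24
halt.

20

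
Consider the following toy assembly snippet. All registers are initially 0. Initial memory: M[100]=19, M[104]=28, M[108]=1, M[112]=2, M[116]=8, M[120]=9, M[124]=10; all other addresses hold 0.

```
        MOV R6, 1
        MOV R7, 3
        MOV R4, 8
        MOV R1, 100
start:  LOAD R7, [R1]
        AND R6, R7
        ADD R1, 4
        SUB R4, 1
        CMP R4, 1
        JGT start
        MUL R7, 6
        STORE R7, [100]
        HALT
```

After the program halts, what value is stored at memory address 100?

R6=1
R7=3
R4=8
R1=100
R7=M[100]=19
R6=1&19=1
R1=100+4=104
R4=8-1=7
CMP R4, 1  (cmp 7,1)
JGT start: taken
R7=M[104]=28
R6=1&28=0
R1=104+4=108
R4=7-1=6
CMP R4, 1  (cmp 6,1)
JGT start: taken
R7=M[108]=1
R6=0&1=0
R1=108+4=112
R4=6-1=5
CMP R4, 1  (cmp 5,1)
JGT start: taken
R7=M[112]=2
R6=0&2=0
R1=112+4=116
R4=5-1=4
CMP R4, 1  (cmp 4,1)
JGT start: taken
R7=M[116]=8
R6=0&8=0
R1=116+4=120
R4=4-1=3
CMP R4, 1  (cmp 3,1)
JGT start: taken
R7=M[120]=9
R6=0&9=0
R1=120+4=124
R4=3-1=2
CMP R4, 1  (cmp 2,1)
JGT start: taken
R7=M[124]=10
R6=0&10=0
R1=124+4=128
R4=2-1=1
CMP R4, 1  (cmp 1,1)
JGT start: not taken
R7=10*6=60
STORE R7, [100] → M[100]=60
halt.

60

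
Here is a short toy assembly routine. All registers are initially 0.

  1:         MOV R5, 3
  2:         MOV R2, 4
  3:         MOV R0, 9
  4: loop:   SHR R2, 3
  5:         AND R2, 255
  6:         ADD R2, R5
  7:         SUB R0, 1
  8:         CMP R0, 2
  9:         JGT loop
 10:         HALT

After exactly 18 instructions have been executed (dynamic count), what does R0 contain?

after MOV R5, 3: R5=3
after MOV R2, 4: R2=4
after MOV R0, 9: R0=9
after SHR R2, 3: R2=4>>3=0
after AND R2, 255: R2=0&255=0
after ADD R2, R5: R2=0+3=3
after SUB R0, 1: R0=9-1=8
CMP R0, 2  (cmp 8,2)
JGT loop: taken
after SHR R2, 3: R2=3>>3=0
after AND R2, 255: R2=0&255=0
after ADD R2, R5: R2=0+3=3
after SUB R0, 1: R0=8-1=7
CMP R0, 2  (cmp 7,2)
JGT loop: taken
after SHR R2, 3: R2=3>>3=0
after AND R2, 255: R2=0&255=0
after ADD R2, R5: R2=0+3=3
After step 18: R0 = 7.

7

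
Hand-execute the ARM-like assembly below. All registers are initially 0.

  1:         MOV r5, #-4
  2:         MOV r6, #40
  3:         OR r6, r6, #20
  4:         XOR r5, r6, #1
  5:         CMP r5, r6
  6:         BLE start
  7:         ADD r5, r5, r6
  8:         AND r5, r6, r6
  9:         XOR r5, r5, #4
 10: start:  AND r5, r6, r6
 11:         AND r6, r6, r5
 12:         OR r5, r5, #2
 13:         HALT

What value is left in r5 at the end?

62

after MOV r5, #-4: r5=-4
after MOV r6, #40: r6=40
after OR r6, r6, #20: r6=40|20=60
after XOR r5, r6, #1: r5=60^1=61
CMP r5, r6  (cmp 61,60)
BLE start: not taken
after ADD r5, r5, r6: r5=61+60=121
after AND r5, r6, r6: r5=60&60=60
after XOR r5, r5, #4: r5=60^4=56
after AND r5, r6, r6: r5=60&60=60
after AND r6, r6, r5: r6=60&60=60
after OR r5, r5, #2: r5=60|2=62
halt.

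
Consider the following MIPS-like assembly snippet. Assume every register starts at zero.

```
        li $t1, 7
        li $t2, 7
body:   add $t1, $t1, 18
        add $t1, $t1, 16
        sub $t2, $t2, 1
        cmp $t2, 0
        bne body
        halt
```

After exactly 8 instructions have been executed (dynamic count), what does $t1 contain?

li $t1, 7 → $t1=7
li $t2, 7 → $t2=7
add $t1, $t1, 18 → $t1=7+18=25
add $t1, $t1, 16 → $t1=25+16=41
sub $t2, $t2, 1 → $t2=7-1=6
cmp $t2, 0  (cmp 6,0)
bne body: taken
add $t1, $t1, 18 → $t1=41+18=59
After step 8: $t1 = 59.

59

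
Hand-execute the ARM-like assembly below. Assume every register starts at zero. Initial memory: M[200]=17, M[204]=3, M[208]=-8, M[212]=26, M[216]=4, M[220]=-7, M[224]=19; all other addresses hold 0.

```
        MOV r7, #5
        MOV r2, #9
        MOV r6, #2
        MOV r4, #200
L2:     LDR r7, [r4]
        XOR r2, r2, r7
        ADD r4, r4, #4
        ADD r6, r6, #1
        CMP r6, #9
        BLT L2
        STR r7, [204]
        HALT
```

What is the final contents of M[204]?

r7=5
r2=9
r6=2
r4=200
r7=M[200]=17
r2=9^17=24
r4=200+4=204
r6=2+1=3
CMP r6, #9  (cmp 3,9)
BLT L2: taken
r7=M[204]=3
r2=24^3=27
r4=204+4=208
r6=3+1=4
CMP r6, #9  (cmp 4,9)
BLT L2: taken
r7=M[208]=-8
r2=27^(-8)=-29
r4=208+4=212
r6=4+1=5
CMP r6, #9  (cmp 5,9)
BLT L2: taken
r7=M[212]=26
r2=(-29)^26=-7
r4=212+4=216
r6=5+1=6
CMP r6, #9  (cmp 6,9)
BLT L2: taken
r7=M[216]=4
r2=(-7)^4=-3
r4=216+4=220
r6=6+1=7
CMP r6, #9  (cmp 7,9)
BLT L2: taken
r7=M[220]=-7
r2=(-3)^(-7)=4
r4=220+4=224
r6=7+1=8
CMP r6, #9  (cmp 8,9)
BLT L2: taken
r7=M[224]=19
r2=4^19=23
r4=224+4=228
r6=8+1=9
CMP r6, #9  (cmp 9,9)
BLT L2: not taken
STR r7, [204] → M[204]=19
halt.

19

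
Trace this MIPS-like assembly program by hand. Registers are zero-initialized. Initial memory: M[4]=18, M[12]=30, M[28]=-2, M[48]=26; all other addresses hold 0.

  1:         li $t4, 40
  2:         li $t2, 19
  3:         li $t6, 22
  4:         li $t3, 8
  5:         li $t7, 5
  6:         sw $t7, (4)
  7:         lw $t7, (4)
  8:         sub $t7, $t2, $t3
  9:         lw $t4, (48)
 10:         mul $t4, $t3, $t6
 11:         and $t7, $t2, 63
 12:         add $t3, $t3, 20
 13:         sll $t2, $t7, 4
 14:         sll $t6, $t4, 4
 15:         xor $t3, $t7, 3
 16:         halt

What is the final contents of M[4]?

5

after li $t4, 40: $t4=40
after li $t2, 19: $t2=19
after li $t6, 22: $t6=22
after li $t3, 8: $t3=8
after li $t7, 5: $t7=5
sw $t7, (4) → M[4]=5
after lw $t7, (4): $t7=M[4]=5
after sub $t7, $t2, $t3: $t7=19-8=11
after lw $t4, (48): $t4=M[48]=26
after mul $t4, $t3, $t6: $t4=8*22=176
after and $t7, $t2, 63: $t7=19&63=19
after add $t3, $t3, 20: $t3=8+20=28
after sll $t2, $t7, 4: $t2=19<<4=304
after sll $t6, $t4, 4: $t6=176<<4=2816
after xor $t3, $t7, 3: $t3=19^3=16
halt.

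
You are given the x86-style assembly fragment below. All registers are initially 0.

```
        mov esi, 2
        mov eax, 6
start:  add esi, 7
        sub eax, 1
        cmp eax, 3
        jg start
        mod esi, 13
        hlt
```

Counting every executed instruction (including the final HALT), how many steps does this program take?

16

after mov esi, 2: esi=2
after mov eax, 6: eax=6
after add esi, 7: esi=2+7=9
after sub eax, 1: eax=6-1=5
cmp eax, 3  (cmp 5,3)
jg start: taken
after add esi, 7: esi=9+7=16
after sub eax, 1: eax=5-1=4
cmp eax, 3  (cmp 4,3)
jg start: taken
after add esi, 7: esi=16+7=23
after sub eax, 1: eax=4-1=3
cmp eax, 3  (cmp 3,3)
jg start: not taken
after mod esi, 13: esi=23%13=10
halt.
Total executed instructions: 16.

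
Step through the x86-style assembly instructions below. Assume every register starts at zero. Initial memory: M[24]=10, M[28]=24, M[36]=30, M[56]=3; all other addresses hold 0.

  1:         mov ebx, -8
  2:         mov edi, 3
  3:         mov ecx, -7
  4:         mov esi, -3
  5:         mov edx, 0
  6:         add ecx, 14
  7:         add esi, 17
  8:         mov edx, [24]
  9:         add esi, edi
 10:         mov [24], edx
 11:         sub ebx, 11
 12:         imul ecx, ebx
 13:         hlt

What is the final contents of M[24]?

ebx=-8
edi=3
ecx=-7
esi=-3
edx=0
ecx=(-7)+14=7
esi=(-3)+17=14
edx=M[24]=10
esi=14+3=17
mov [24], edx → M[24]=10
ebx=(-8)-11=-19
ecx=7*(-19)=-133
halt.

10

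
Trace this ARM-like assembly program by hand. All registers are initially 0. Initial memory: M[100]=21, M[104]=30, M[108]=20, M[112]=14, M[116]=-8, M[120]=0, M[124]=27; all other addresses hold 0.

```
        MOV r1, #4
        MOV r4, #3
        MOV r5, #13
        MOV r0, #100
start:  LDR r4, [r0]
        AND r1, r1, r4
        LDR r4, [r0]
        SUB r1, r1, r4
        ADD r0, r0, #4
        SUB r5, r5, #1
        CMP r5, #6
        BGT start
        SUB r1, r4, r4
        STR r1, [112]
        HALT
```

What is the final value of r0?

128

MOV r1, #4 → r1=4
MOV r4, #3 → r4=3
MOV r5, #13 → r5=13
MOV r0, #100 → r0=100
LDR r4, [r0] → r4=M[100]=21
AND r1, r1, r4 → r1=4&21=4
LDR r4, [r0] → r4=M[100]=21
SUB r1, r1, r4 → r1=4-21=-17
ADD r0, r0, #4 → r0=100+4=104
SUB r5, r5, #1 → r5=13-1=12
CMP r5, #6  (cmp 12,6)
BGT start: taken
LDR r4, [r0] → r4=M[104]=30
AND r1, r1, r4 → r1=(-17)&30=14
LDR r4, [r0] → r4=M[104]=30
SUB r1, r1, r4 → r1=14-30=-16
ADD r0, r0, #4 → r0=104+4=108
SUB r5, r5, #1 → r5=12-1=11
CMP r5, #6  (cmp 11,6)
BGT start: taken
LDR r4, [r0] → r4=M[108]=20
AND r1, r1, r4 → r1=(-16)&20=16
LDR r4, [r0] → r4=M[108]=20
SUB r1, r1, r4 → r1=16-20=-4
ADD r0, r0, #4 → r0=108+4=112
SUB r5, r5, #1 → r5=11-1=10
CMP r5, #6  (cmp 10,6)
BGT start: taken
LDR r4, [r0] → r4=M[112]=14
AND r1, r1, r4 → r1=(-4)&14=12
LDR r4, [r0] → r4=M[112]=14
SUB r1, r1, r4 → r1=12-14=-2
ADD r0, r0, #4 → r0=112+4=116
SUB r5, r5, #1 → r5=10-1=9
CMP r5, #6  (cmp 9,6)
BGT start: taken
LDR r4, [r0] → r4=M[116]=-8
AND r1, r1, r4 → r1=(-2)&(-8)=-8
LDR r4, [r0] → r4=M[116]=-8
SUB r1, r1, r4 → r1=(-8)-(-8)=0
ADD r0, r0, #4 → r0=116+4=120
SUB r5, r5, #1 → r5=9-1=8
CMP r5, #6  (cmp 8,6)
BGT start: taken
LDR r4, [r0] → r4=M[120]=0
AND r1, r1, r4 → r1=0&0=0
LDR r4, [r0] → r4=M[120]=0
SUB r1, r1, r4 → r1=0-0=0
ADD r0, r0, #4 → r0=120+4=124
SUB r5, r5, #1 → r5=8-1=7
CMP r5, #6  (cmp 7,6)
BGT start: taken
LDR r4, [r0] → r4=M[124]=27
AND r1, r1, r4 → r1=0&27=0
LDR r4, [r0] → r4=M[124]=27
SUB r1, r1, r4 → r1=0-27=-27
ADD r0, r0, #4 → r0=124+4=128
SUB r5, r5, #1 → r5=7-1=6
CMP r5, #6  (cmp 6,6)
BGT start: not taken
SUB r1, r4, r4 → r1=27-27=0
STR r1, [112] → M[112]=0
halt.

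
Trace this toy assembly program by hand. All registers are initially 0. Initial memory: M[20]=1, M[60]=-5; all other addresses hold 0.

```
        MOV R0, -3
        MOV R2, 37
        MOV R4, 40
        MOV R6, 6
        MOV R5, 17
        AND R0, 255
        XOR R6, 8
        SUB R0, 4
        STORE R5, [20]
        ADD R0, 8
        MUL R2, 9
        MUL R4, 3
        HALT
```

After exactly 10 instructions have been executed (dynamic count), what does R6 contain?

MOV R0, -3 → R0=-3
MOV R2, 37 → R2=37
MOV R4, 40 → R4=40
MOV R6, 6 → R6=6
MOV R5, 17 → R5=17
AND R0, 255 → R0=(-3)&255=253
XOR R6, 8 → R6=6^8=14
SUB R0, 4 → R0=253-4=249
STORE R5, [20] → M[20]=17
ADD R0, 8 → R0=249+8=257
After step 10: R6 = 14.

14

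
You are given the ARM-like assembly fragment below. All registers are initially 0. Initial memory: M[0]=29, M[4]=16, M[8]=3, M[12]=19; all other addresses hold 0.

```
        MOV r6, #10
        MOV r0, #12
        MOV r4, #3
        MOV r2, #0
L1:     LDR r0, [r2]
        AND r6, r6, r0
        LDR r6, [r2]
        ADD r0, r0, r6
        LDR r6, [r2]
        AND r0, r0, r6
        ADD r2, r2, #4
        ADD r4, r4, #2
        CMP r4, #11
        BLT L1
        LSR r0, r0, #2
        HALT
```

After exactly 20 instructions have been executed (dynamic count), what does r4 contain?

r6=10
r0=12
r4=3
r2=0
r0=M[0]=29
r6=10&29=8
r6=M[0]=29
r0=29+29=58
r6=M[0]=29
r0=58&29=24
r2=0+4=4
r4=3+2=5
CMP r4, #11  (cmp 5,11)
BLT L1: taken
r0=M[4]=16
r6=29&16=16
r6=M[4]=16
r0=16+16=32
r6=M[4]=16
r0=32&16=0
After step 20: r4 = 5.

5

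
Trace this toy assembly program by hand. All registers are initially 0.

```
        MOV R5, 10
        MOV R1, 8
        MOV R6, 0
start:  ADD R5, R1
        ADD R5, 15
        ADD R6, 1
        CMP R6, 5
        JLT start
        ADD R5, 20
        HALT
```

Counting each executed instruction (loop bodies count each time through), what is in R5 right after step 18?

R5=10
R1=8
R6=0
R5=10+8=18
R5=18+15=33
R6=0+1=1
CMP R6, 5  (cmp 1,5)
JLT start: taken
R5=33+8=41
R5=41+15=56
R6=1+1=2
CMP R6, 5  (cmp 2,5)
JLT start: taken
R5=56+8=64
R5=64+15=79
R6=2+1=3
CMP R6, 5  (cmp 3,5)
JLT start: taken
After step 18: R5 = 79.

79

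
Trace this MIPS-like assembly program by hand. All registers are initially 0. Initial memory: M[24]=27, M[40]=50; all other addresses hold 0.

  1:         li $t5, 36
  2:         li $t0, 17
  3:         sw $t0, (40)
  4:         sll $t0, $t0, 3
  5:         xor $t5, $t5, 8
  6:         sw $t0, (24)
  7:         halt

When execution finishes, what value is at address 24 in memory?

136

li $t5, 36 → $t5=36
li $t0, 17 → $t0=17
sw $t0, (40) → M[40]=17
sll $t0, $t0, 3 → $t0=17<<3=136
xor $t5, $t5, 8 → $t5=36^8=44
sw $t0, (24) → M[24]=136
halt.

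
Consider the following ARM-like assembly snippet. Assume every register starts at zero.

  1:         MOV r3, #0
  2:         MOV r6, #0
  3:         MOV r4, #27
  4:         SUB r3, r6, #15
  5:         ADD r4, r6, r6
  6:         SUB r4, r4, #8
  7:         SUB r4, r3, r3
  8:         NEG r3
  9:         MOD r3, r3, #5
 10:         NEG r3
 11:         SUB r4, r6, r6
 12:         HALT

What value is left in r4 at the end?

r3=0
r6=0
r4=27
r3=0-15=-15
r4=0+0=0
r4=0-8=-8
r4=(-15)-(-15)=0
r3=-(-15)=15
r3=15%5=0
r3=-(0)=0
r4=0-0=0
halt.

0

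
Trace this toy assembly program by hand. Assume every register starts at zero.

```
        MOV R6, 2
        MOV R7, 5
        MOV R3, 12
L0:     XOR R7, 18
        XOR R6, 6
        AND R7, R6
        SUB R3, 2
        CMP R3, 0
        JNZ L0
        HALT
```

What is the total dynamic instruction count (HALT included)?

40

MOV R6, 2 → R6=2
MOV R7, 5 → R7=5
MOV R3, 12 → R3=12
XOR R7, 18 → R7=5^18=23
XOR R6, 6 → R6=2^6=4
AND R7, R6 → R7=23&4=4
SUB R3, 2 → R3=12-2=10
CMP R3, 0  (cmp 10,0)
JNZ L0: taken
XOR R7, 18 → R7=4^18=22
XOR R6, 6 → R6=4^6=2
AND R7, R6 → R7=22&2=2
SUB R3, 2 → R3=10-2=8
CMP R3, 0  (cmp 8,0)
JNZ L0: taken
XOR R7, 18 → R7=2^18=16
XOR R6, 6 → R6=2^6=4
AND R7, R6 → R7=16&4=0
SUB R3, 2 → R3=8-2=6
CMP R3, 0  (cmp 6,0)
JNZ L0: taken
XOR R7, 18 → R7=0^18=18
XOR R6, 6 → R6=4^6=2
AND R7, R6 → R7=18&2=2
SUB R3, 2 → R3=6-2=4
CMP R3, 0  (cmp 4,0)
JNZ L0: taken
XOR R7, 18 → R7=2^18=16
XOR R6, 6 → R6=2^6=4
AND R7, R6 → R7=16&4=0
SUB R3, 2 → R3=4-2=2
CMP R3, 0  (cmp 2,0)
JNZ L0: taken
XOR R7, 18 → R7=0^18=18
XOR R6, 6 → R6=4^6=2
AND R7, R6 → R7=18&2=2
SUB R3, 2 → R3=2-2=0
CMP R3, 0  (cmp 0,0)
JNZ L0: not taken
halt.
Total executed instructions: 40.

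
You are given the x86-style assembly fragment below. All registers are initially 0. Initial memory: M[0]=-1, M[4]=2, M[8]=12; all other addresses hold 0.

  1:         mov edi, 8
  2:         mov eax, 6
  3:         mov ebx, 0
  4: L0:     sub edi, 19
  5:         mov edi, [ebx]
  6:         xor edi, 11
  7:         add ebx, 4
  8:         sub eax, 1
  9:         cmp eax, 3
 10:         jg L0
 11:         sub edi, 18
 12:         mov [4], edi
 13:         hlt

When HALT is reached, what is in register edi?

mov edi, 8 → edi=8
mov eax, 6 → eax=6
mov ebx, 0 → ebx=0
sub edi, 19 → edi=8-19=-11
mov edi, [ebx] → edi=M[0]=-1
xor edi, 11 → edi=(-1)^11=-12
add ebx, 4 → ebx=0+4=4
sub eax, 1 → eax=6-1=5
cmp eax, 3  (cmp 5,3)
jg L0: taken
sub edi, 19 → edi=(-12)-19=-31
mov edi, [ebx] → edi=M[4]=2
xor edi, 11 → edi=2^11=9
add ebx, 4 → ebx=4+4=8
sub eax, 1 → eax=5-1=4
cmp eax, 3  (cmp 4,3)
jg L0: taken
sub edi, 19 → edi=9-19=-10
mov edi, [ebx] → edi=M[8]=12
xor edi, 11 → edi=12^11=7
add ebx, 4 → ebx=8+4=12
sub eax, 1 → eax=4-1=3
cmp eax, 3  (cmp 3,3)
jg L0: not taken
sub edi, 18 → edi=7-18=-11
mov [4], edi → M[4]=-11
halt.

-11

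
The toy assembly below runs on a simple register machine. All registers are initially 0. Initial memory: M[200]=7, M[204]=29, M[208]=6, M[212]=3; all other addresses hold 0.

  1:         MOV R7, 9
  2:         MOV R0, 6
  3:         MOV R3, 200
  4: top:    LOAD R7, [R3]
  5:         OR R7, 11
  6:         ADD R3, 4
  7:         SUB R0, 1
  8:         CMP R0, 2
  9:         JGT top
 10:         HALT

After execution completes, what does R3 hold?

after MOV R7, 9: R7=9
after MOV R0, 6: R0=6
after MOV R3, 200: R3=200
after LOAD R7, [R3]: R7=M[200]=7
after OR R7, 11: R7=7|11=15
after ADD R3, 4: R3=200+4=204
after SUB R0, 1: R0=6-1=5
CMP R0, 2  (cmp 5,2)
JGT top: taken
after LOAD R7, [R3]: R7=M[204]=29
after OR R7, 11: R7=29|11=31
after ADD R3, 4: R3=204+4=208
after SUB R0, 1: R0=5-1=4
CMP R0, 2  (cmp 4,2)
JGT top: taken
after LOAD R7, [R3]: R7=M[208]=6
after OR R7, 11: R7=6|11=15
after ADD R3, 4: R3=208+4=212
after SUB R0, 1: R0=4-1=3
CMP R0, 2  (cmp 3,2)
JGT top: taken
after LOAD R7, [R3]: R7=M[212]=3
after OR R7, 11: R7=3|11=11
after ADD R3, 4: R3=212+4=216
after SUB R0, 1: R0=3-1=2
CMP R0, 2  (cmp 2,2)
JGT top: not taken
halt.

216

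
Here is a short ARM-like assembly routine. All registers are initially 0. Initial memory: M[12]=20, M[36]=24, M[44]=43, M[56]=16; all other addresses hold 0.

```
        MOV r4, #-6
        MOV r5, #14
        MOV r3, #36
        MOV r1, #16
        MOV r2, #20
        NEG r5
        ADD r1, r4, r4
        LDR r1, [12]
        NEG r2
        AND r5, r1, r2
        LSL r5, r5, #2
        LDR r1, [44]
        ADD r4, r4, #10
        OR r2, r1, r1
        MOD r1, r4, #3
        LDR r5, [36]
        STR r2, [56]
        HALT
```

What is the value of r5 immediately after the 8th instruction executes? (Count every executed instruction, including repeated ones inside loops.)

r4=-6
r5=14
r3=36
r1=16
r2=20
r5=-(14)=-14
r1=(-6)+(-6)=-12
r1=M[12]=20
After step 8: r5 = -14.

-14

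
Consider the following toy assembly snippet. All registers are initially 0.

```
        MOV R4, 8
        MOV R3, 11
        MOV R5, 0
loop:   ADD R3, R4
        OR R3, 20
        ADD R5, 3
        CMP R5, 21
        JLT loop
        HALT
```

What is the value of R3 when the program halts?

119

MOV R4, 8 → R4=8
MOV R3, 11 → R3=11
MOV R5, 0 → R5=0
ADD R3, R4 → R3=11+8=19
OR R3, 20 → R3=19|20=23
ADD R5, 3 → R5=0+3=3
CMP R5, 21  (cmp 3,21)
JLT loop: taken
ADD R3, R4 → R3=23+8=31
OR R3, 20 → R3=31|20=31
ADD R5, 3 → R5=3+3=6
CMP R5, 21  (cmp 6,21)
JLT loop: taken
ADD R3, R4 → R3=31+8=39
OR R3, 20 → R3=39|20=55
ADD R5, 3 → R5=6+3=9
CMP R5, 21  (cmp 9,21)
JLT loop: taken
ADD R3, R4 → R3=55+8=63
OR R3, 20 → R3=63|20=63
ADD R5, 3 → R5=9+3=12
CMP R5, 21  (cmp 12,21)
JLT loop: taken
ADD R3, R4 → R3=63+8=71
OR R3, 20 → R3=71|20=87
ADD R5, 3 → R5=12+3=15
CMP R5, 21  (cmp 15,21)
JLT loop: taken
ADD R3, R4 → R3=87+8=95
OR R3, 20 → R3=95|20=95
ADD R5, 3 → R5=15+3=18
CMP R5, 21  (cmp 18,21)
JLT loop: taken
ADD R3, R4 → R3=95+8=103
OR R3, 20 → R3=103|20=119
ADD R5, 3 → R5=18+3=21
CMP R5, 21  (cmp 21,21)
JLT loop: not taken
halt.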